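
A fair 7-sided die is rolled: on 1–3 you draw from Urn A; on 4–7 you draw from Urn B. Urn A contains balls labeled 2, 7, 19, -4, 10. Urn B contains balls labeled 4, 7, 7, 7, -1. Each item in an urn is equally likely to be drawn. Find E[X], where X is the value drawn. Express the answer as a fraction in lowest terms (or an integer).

E[X | Urn A] = (2 + 7 + 19 − 4 + 10)/5 = 34/5
E[X | Urn B] = (4 + 7 + 7 + 7 − 1)/5 = 24/5
E[X] = (3/7)·34/5 + (4/7)·24/5 = 198/35

198/35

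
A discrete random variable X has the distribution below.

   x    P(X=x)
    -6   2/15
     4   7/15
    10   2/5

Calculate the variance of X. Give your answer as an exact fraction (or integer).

5984/225

E[X] = (2/15)·(-6) + (7/15)·4 + (2/5)·10 = 76/15
E[X²] = (2/15)·36 + (7/15)·16 + (2/5)·100 = 784/15
Var(X) = 784/15 − (76/15)² = 5984/225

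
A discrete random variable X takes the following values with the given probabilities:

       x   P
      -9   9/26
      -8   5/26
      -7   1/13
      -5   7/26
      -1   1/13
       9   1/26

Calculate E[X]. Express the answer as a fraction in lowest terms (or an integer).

-163/26

E[X] = (9/26)·(-9) + (5/26)·(-8) + (1/13)·(-7) + (7/26)·(-5) + (1/13)·(-1) + (1/26)·9
     = -163/26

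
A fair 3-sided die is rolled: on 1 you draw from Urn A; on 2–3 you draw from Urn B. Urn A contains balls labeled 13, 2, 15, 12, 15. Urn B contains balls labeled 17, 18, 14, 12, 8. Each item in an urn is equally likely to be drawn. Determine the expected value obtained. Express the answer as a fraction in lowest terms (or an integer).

13

E[X | Urn A] = (13 + 2 + 15 + 12 + 15)/5 = 57/5
E[X | Urn B] = (17 + 18 + 14 + 12 + 8)/5 = 69/5
E[X] = (1/3)·57/5 + (2/3)·69/5 = 13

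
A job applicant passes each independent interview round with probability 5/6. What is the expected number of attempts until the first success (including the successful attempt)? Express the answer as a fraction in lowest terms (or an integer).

For a geometric distribution, E[trials] = 1/p = 1/(5/6) = 6/5.

6/5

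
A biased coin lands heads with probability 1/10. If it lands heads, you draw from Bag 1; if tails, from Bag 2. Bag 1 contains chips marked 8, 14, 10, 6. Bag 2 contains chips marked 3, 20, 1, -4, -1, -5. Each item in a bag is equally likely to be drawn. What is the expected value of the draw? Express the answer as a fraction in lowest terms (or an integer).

61/20

E[X | Bag 1] = (8 + 14 + 10 + 6)/4 = 19/2
E[X | Bag 2] = (3 + 20 + 1 − 4 − 1 − 5)/6 = 7/3
E[X] = (1/10)·19/2 + (9/10)·7/3 = 61/20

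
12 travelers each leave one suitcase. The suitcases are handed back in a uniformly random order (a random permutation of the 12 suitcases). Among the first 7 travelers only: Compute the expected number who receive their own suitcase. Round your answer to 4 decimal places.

0.5833

Let Xᵢ = 1 if person i gets their own suitcase. For each i, P(Xᵢ=1) = 1/12.
By linearity of expectation, E[X₁+…+X_7] = 7·(1/12) = 7/12.
≈ 0.5833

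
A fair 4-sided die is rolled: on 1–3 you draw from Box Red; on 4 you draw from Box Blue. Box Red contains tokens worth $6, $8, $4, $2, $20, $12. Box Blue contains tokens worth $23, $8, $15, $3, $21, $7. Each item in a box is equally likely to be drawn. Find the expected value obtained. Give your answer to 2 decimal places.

$9.71

E[X | Box Red] = (6 + 8 + 4 + 2 + 20 + 12)/6 = 26/3
E[X | Box Blue] = (23 + 8 + 15 + 3 + 21 + 7)/6 = 77/6
E[X] = (3/4)·26/3 + (1/4)·77/6 = 233/24 ≈ 9.71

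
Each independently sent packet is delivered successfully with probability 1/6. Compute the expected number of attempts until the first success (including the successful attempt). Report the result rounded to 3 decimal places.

6.000

For a geometric distribution, E[trials] = 1/p = 1/(1/6) = 6.
≈ 6.000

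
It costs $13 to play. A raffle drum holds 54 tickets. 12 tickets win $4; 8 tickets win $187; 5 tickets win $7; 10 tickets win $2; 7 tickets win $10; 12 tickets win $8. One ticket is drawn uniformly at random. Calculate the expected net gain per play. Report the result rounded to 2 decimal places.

$19.69

E[payout] = (12/54)·4 + (8/54)·187 + (5/54)·7 + (10/54)·2 + (7/54)·10 + (12/54)·8 = 1765/54
Expected profit = 1765/54 − 13 = 1063/54 ≈ $19.69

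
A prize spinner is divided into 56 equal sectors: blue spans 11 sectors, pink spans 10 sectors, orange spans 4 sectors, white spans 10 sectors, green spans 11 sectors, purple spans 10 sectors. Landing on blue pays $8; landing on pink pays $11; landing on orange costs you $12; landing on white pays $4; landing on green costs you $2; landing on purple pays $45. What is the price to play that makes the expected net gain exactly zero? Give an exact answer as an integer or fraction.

309/28 dollars

E[payout] = (11/56)·8 + (10/56)·11 + (4/56)·(-12) + (10/56)·4 + (11/56)·(-2) + (10/56)·45 = 309/28
Fair fee = E[payout] = 309/28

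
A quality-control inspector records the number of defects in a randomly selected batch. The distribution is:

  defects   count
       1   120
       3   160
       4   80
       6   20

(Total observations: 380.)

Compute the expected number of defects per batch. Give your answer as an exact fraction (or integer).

Total = 380, so P(defects=1) = 120/380, etc.
E[X] = (6/19)·1 + (8/19)·3 + (4/19)·4 + (1/19)·6
     = 52/19

52/19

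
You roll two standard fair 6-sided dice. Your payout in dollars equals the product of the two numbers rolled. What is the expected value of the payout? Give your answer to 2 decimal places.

$12.25

Distribution of the product of the two numbers rolled: 1 w.p. 1/36, 2 w.p. 1/18, 3 w.p. 1/18, 4 w.p. 1/12, 5 w.p. 1/18, 6 w.p. 1/9, …
E[payout] = (1/36)·1 + (1/18)·2 + (1/18)·3 + (1/12)·4 + (1/18)·5 + (1/9)·6 + (1/18)·8 + (1/36)·9 + (1/18)·10 + (1/9)·12 + (1/18)·15 + (1/36)·16 + (1/18)·18 + (1/18)·20 + (1/18)·24 + (1/36)·25 + (1/18)·30 + (1/36)·36 = 49/4
≈ $12.25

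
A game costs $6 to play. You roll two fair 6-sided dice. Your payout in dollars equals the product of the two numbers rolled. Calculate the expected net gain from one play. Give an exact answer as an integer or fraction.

Distribution of the product of the two numbers rolled: 1 w.p. 1/36, 2 w.p. 1/18, 3 w.p. 1/18, 4 w.p. 1/12, 5 w.p. 1/18, 6 w.p. 1/9, …
E[payout] = (1/36)·1 + (1/18)·2 + (1/18)·3 + (1/12)·4 + (1/18)·5 + (1/9)·6 + (1/18)·8 + (1/36)·9 + (1/18)·10 + (1/9)·12 + (1/18)·15 + (1/36)·16 + (1/18)·18 + (1/18)·20 + (1/18)·24 + (1/36)·25 + (1/18)·30 + (1/36)·36 = 49/4
Expected profit = 49/4 − 6 = 25/4

25/4 dollars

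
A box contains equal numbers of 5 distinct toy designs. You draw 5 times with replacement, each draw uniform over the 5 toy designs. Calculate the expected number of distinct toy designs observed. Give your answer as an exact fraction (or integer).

2101/625

Let Xⱼ=1 if type j appears at least once. P(Xⱼ=1) = 1 − ((5−1)/5)^5 = 2101/3125.
E[#distinct] = 5·2101/3125 = 2101/625.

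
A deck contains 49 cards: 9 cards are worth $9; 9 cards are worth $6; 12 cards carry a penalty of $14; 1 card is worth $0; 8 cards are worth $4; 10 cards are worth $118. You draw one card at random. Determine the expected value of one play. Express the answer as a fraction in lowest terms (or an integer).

E[payout] = (9/49)·9 + (9/49)·6 + (12/49)·(-14) + (1/49)·0 + (8/49)·4 + (10/49)·118 = 1179/49

1179/49 dollars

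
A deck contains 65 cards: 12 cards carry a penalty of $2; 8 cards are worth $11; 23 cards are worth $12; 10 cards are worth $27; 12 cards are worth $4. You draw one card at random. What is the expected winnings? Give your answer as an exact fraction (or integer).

658/65 dollars

E[payout] = (12/65)·(-2) + (8/65)·11 + (23/65)·12 + (10/65)·27 + (12/65)·4 = 658/65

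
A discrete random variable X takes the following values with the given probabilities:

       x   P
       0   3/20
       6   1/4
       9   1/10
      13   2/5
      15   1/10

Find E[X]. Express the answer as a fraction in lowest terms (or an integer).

91/10

E[X] = (3/20)·0 + (1/4)·6 + (1/10)·9 + (2/5)·13 + (1/10)·15
     = 91/10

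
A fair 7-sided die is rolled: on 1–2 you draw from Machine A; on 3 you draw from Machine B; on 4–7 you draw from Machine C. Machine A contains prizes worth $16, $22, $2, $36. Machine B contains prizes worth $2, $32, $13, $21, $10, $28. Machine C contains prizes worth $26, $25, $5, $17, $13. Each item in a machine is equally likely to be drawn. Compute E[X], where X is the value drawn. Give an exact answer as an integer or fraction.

E[X | Machine A] = (16 + 22 + 2 + 36)/4 = 19
E[X | Machine B] = (2 + 32 + 13 + 21 + 10 + 28)/6 = 53/3
E[X | Machine C] = (26 + 25 + 5 + 17 + 13)/5 = 86/5
E[X] = (2/7)·19 + (1/7)·53/3 + (4/7)·86/5 = 1867/105

1867/105 dollars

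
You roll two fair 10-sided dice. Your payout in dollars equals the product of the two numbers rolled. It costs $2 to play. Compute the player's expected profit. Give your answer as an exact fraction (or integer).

Distribution of the product of the two numbers rolled: 1 w.p. 1/100, 2 w.p. 1/50, 3 w.p. 1/50, 4 w.p. 3/100, 5 w.p. 1/50, 6 w.p. 1/25, …
E[payout] = (1/100)·1 + (1/50)·2 + (1/50)·3 + (3/100)·4 + (1/50)·5 + (1/25)·6 + (1/50)·7 + (1/25)·8 + (3/100)·9 + (1/25)·10 + (1/25)·12 + (1/50)·14 + (1/50)·15 + (3/100)·16 + (1/25)·18 + (1/25)·20 + (1/50)·21 + (1/25)·24 + (1/100)·25 + (1/50)·27 + (1/50)·28 + (1/25)·30 + (1/50)·32 + (1/50)·35 + (3/100)·36 + (1/25)·40 + (1/50)·42 + (1/50)·45 + (1/50)·48 + (1/100)·49 + (1/50)·50 + (1/50)·54 + (1/50)·56 + (1/50)·60 + (1/50)·63 + (1/100)·64 + (1/50)·70 + (1/50)·72 + (1/50)·80 + (1/100)·81 + (1/50)·90 + (1/100)·100 = 121/4
Expected profit = 121/4 − 2 = 113/4

113/4 dollars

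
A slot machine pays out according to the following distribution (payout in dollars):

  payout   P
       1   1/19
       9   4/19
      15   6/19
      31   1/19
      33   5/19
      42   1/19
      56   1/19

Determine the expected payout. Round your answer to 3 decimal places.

$22.158

E[X] = (1/19)·1 + (4/19)·9 + (6/19)·15 + (1/19)·31 + (5/19)·33 + (1/19)·42 + (1/19)·56
     = 421/19 ≈ 22.158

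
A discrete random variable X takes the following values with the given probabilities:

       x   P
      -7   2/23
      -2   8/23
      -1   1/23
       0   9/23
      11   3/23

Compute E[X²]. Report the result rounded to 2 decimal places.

E[X²] = (2/23)·49 + (8/23)·4 + (1/23)·1 + (9/23)·0 + (3/23)·121
     = 494/23 ≈ 21.48

21.48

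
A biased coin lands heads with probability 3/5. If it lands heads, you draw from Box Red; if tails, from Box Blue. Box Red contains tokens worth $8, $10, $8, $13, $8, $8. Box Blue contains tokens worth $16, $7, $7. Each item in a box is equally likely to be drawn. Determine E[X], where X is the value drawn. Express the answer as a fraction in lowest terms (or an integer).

19/2 dollars

E[X | Box Red] = (8 + 10 + 8 + 13 + 8 + 8)/6 = 55/6
E[X | Box Blue] = (16 + 7 + 7)/3 = 10
E[X] = (3/5)·55/6 + (2/5)·10 = 19/2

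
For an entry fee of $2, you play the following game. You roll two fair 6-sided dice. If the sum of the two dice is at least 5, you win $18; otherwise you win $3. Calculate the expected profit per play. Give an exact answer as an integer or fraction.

27/2 dollars

E[payout] = (1/6)·3 + (5/6)·18 = 31/2
Expected profit = 31/2 − 2 = 27/2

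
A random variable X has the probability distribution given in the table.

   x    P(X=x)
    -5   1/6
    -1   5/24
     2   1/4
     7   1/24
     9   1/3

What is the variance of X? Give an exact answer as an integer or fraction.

E[X] = (1/6)·(-5) + (5/24)·(-1) + (1/4)·2 + (1/24)·7 + (1/3)·9 = 11/4
E[X²] = (1/6)·25 + (5/24)·1 + (1/4)·4 + (1/24)·49 + (1/3)·81 = 413/12
Var(X) = 413/12 − (11/4)² = 1289/48

1289/48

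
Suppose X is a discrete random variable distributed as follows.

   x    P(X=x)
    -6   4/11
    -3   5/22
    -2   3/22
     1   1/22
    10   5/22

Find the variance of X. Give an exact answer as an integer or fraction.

4572/121

E[X] = (4/11)·(-6) + (5/22)·(-3) + (3/22)·(-2) + (1/22)·1 + (5/22)·10 = -9/11
E[X²] = (4/11)·36 + (5/22)·9 + (3/22)·4 + (1/22)·1 + (5/22)·100 = 423/11
Var(X) = 423/11 − (-9/11)² = 4572/121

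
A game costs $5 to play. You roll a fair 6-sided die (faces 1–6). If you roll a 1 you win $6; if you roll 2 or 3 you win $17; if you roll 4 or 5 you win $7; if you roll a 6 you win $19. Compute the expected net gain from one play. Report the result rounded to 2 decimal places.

E[payout] = (1/6)·6 + (1/3)·7 + (1/3)·17 + (1/6)·19 = 73/6
Expected profit = 73/6 − 5 = 43/6 ≈ $7.17

$7.17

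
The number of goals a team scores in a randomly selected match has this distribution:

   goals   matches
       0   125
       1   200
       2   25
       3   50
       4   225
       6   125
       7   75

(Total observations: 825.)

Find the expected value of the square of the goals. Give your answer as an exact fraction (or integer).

167/11

Total = 825, so P(goals=0) = 125/825, etc.
E[X²] = (5/33)·0 + (8/33)·1 + (1/33)·4 + (2/33)·9 + (3/11)·16 + (5/33)·36 + (1/11)·49
     = 167/11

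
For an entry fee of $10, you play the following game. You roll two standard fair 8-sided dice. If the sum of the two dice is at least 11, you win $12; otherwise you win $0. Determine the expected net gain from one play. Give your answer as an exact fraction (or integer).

E[payout] = (43/64)·0 + (21/64)·12 = 63/16
Expected profit = 63/16 − 10 = -97/16

-97/16 dollars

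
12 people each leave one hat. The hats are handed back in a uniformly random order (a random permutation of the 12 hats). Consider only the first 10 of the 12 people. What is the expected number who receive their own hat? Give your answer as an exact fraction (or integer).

Let Xᵢ = 1 if person i gets their own hat. For each i, P(Xᵢ=1) = 1/12.
By linearity of expectation, E[X₁+…+X_10] = 10·(1/12) = 5/6.

5/6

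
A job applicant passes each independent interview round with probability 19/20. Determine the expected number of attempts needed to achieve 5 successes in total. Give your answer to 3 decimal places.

5.263

By linearity (sum of 5 independent geometric waits), E[trials] = 5/p = 5/(19/20) = 100/19.
≈ 5.263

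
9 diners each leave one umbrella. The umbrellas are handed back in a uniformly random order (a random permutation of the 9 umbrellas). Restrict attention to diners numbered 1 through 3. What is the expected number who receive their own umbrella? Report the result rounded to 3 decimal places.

0.333

Let Xᵢ = 1 if person i gets their own umbrella. For each i, P(Xᵢ=1) = 1/9.
By linearity of expectation, E[X₁+…+X_3] = 3·(1/9) = 1/3.
≈ 0.333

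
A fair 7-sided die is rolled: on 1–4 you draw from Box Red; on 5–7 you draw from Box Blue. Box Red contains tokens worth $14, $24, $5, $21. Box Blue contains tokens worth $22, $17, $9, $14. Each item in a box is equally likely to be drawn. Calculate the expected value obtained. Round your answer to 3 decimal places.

E[X | Box Red] = (14 + 24 + 5 + 21)/4 = 16
E[X | Box Blue] = (22 + 17 + 9 + 14)/4 = 31/2
E[X] = (4/7)·16 + (3/7)·31/2 = 221/14 ≈ 15.786

$15.786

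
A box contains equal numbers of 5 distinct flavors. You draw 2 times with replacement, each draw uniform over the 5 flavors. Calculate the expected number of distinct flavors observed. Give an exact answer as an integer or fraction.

9/5

Let Xⱼ=1 if type j appears at least once. P(Xⱼ=1) = 1 − ((5−1)/5)^2 = 9/25.
E[#distinct] = 5·9/25 = 9/5.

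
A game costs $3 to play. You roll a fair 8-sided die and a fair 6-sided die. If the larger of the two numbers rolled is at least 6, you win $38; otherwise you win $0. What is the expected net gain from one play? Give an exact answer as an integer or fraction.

365/24 dollars

E[payout] = (25/48)·0 + (23/48)·38 = 437/24
Expected profit = 437/24 − 3 = 365/24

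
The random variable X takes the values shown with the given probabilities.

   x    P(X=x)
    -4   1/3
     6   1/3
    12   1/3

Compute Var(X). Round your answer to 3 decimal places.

E[X] = (1/3)·(-4) + (1/3)·6 + (1/3)·12 = 14/3
E[X²] = (1/3)·16 + (1/3)·36 + (1/3)·144 = 196/3
Var(X) = 196/3 − (14/3)² = 392/9 ≈ 43.556

43.556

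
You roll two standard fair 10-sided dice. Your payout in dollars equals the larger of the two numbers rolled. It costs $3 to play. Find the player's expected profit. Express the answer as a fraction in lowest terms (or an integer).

83/20 dollars

Distribution of the larger of the two numbers rolled: 1 w.p. 1/100, 2 w.p. 3/100, 3 w.p. 1/20, 4 w.p. 7/100, 5 w.p. 9/100, 6 w.p. 11/100, …
E[payout] = (1/100)·1 + (3/100)·2 + (1/20)·3 + (7/100)·4 + (9/100)·5 + (11/100)·6 + (13/100)·7 + (3/20)·8 + (17/100)·9 + (19/100)·10 = 143/20
Expected profit = 143/20 − 3 = 83/20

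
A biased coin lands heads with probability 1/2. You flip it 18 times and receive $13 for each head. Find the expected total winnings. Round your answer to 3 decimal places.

$117.000

E[#heads] = 18·1/2 = 9 (linearity over flips).
E[winnings] = 13·9 = 117.
≈ 117.000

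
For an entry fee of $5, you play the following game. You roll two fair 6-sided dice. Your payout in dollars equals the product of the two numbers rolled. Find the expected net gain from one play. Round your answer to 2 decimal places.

$7.25

Distribution of the product of the two numbers rolled: 1 w.p. 1/36, 2 w.p. 1/18, 3 w.p. 1/18, 4 w.p. 1/12, 5 w.p. 1/18, 6 w.p. 1/9, …
E[payout] = (1/36)·1 + (1/18)·2 + (1/18)·3 + (1/12)·4 + (1/18)·5 + (1/9)·6 + (1/18)·8 + (1/36)·9 + (1/18)·10 + (1/9)·12 + (1/18)·15 + (1/36)·16 + (1/18)·18 + (1/18)·20 + (1/18)·24 + (1/36)·25 + (1/18)·30 + (1/36)·36 = 49/4
Expected profit = 49/4 − 5 = 29/4 ≈ $7.25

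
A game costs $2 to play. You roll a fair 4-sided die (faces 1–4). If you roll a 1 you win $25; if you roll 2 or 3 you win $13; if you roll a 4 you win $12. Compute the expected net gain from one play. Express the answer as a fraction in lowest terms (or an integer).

55/4 dollars

E[payout] = (1/4)·12 + (1/2)·13 + (1/4)·25 = 63/4
Expected profit = 63/4 − 2 = 55/4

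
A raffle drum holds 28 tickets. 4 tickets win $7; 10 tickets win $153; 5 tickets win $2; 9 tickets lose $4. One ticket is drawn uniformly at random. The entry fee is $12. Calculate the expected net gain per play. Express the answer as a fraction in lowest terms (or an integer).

299/7 dollars

E[payout] = (4/28)·7 + (10/28)·153 + (5/28)·2 + (9/28)·(-4) = 383/7
Expected profit = 383/7 − 12 = 299/7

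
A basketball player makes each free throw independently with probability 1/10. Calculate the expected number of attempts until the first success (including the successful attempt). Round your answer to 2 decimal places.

For a geometric distribution, E[trials] = 1/p = 1/(1/10) = 10.
≈ 10.00

10.00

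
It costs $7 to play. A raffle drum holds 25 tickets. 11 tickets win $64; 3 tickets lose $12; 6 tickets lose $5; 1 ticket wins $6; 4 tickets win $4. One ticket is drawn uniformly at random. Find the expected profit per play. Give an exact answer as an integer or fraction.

97/5 dollars

E[payout] = (11/25)·64 + (3/25)·(-12) + (6/25)·(-5) + (1/25)·6 + (4/25)·4 = 132/5
Expected profit = 132/5 − 7 = 97/5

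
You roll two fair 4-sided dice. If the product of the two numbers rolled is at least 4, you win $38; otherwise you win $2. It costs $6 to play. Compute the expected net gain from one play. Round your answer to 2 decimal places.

E[payout] = (5/16)·2 + (11/16)·38 = 107/4
Expected profit = 107/4 − 6 = 83/4 ≈ $20.75

$20.75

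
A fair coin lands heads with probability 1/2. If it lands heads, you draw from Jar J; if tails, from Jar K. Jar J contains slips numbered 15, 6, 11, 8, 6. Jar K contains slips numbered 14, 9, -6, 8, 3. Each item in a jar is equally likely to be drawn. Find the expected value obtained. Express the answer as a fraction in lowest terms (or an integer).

37/5

E[X | Jar J] = (15 + 6 + 11 + 8 + 6)/5 = 46/5
E[X | Jar K] = (14 + 9 − 6 + 8 + 3)/5 = 28/5
E[X] = (1/2)·46/5 + (1/2)·28/5 = 37/5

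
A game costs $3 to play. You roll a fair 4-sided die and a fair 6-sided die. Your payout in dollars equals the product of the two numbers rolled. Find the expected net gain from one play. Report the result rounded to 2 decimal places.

Distribution of the product of the two numbers rolled: 1 w.p. 1/24, 2 w.p. 1/12, 3 w.p. 1/12, 4 w.p. 1/8, 5 w.p. 1/24, 6 w.p. 1/8, …
E[payout] = (1/24)·1 + (1/12)·2 + (1/12)·3 + (1/8)·4 + (1/24)·5 + (1/8)·6 + (1/12)·8 + (1/24)·9 + (1/24)·10 + (1/8)·12 + (1/24)·15 + (1/24)·16 + (1/24)·18 + (1/24)·20 + (1/24)·24 = 35/4
Expected profit = 35/4 − 3 = 23/4 ≈ $5.75

$5.75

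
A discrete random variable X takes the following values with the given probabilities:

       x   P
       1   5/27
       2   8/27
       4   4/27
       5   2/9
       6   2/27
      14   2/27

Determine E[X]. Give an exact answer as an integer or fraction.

107/27

E[X] = (5/27)·1 + (8/27)·2 + (4/27)·4 + (2/9)·5 + (2/27)·6 + (2/27)·14
     = 107/27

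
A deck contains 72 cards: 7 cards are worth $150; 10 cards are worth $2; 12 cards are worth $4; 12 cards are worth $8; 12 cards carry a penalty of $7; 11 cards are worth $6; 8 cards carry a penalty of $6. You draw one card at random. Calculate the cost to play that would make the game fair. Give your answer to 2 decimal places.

$15.94

E[payout] = (7/72)·150 + (10/72)·2 + (12/72)·4 + (12/72)·8 + (12/72)·(-7) + (11/72)·6 + (8/72)·(-6) = 287/18
Fair fee = E[payout] = 287/18 ≈ $15.94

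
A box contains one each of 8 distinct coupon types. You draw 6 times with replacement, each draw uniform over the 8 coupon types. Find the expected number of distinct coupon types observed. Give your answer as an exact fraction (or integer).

144495/32768

Let Xⱼ=1 if type j appears at least once. P(Xⱼ=1) = 1 − ((8−1)/8)^6 = 144495/262144.
E[#distinct] = 8·144495/262144 = 144495/32768.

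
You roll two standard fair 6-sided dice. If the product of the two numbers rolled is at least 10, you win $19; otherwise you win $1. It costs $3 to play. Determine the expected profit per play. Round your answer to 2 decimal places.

E[payout] = (17/36)·1 + (19/36)·19 = 21/2
Expected profit = 21/2 − 3 = 15/2 ≈ $7.50

$7.50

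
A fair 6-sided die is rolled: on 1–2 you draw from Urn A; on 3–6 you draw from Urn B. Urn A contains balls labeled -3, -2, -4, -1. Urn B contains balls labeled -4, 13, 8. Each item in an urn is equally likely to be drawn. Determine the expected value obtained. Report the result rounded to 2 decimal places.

2.94

E[X | Urn A] = (-3 − 2 − 4 − 1)/4 = -5/2
E[X | Urn B] = (-4 + 13 + 8)/3 = 17/3
E[X] = (1/3)·(-5/2) + (2/3)·17/3 = 53/18 ≈ 2.94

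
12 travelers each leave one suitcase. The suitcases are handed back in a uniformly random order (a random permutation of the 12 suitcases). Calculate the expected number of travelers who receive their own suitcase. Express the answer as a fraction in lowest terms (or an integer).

Let Xᵢ = 1 if person i gets their own suitcase. For each i, P(Xᵢ=1) = 1/12.
By linearity of expectation, E[X₁+…+X_12] = 12·(1/12) = 1.

1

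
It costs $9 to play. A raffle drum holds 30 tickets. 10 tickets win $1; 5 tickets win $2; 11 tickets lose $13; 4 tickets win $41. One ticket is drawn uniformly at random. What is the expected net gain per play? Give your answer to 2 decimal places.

-$7.63

E[payout] = (10/30)·1 + (5/30)·2 + (11/30)·(-13) + (4/30)·41 = 41/30
Expected profit = 41/30 − 9 = -229/30 ≈ -$7.63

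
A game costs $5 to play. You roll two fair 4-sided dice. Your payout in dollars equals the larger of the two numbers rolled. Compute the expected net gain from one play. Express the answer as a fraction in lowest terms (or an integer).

Distribution of the larger of the two numbers rolled: 1 w.p. 1/16, 2 w.p. 3/16, 3 w.p. 5/16, 4 w.p. 7/16
E[payout] = (1/16)·1 + (3/16)·2 + (5/16)·3 + (7/16)·4 = 25/8
Expected profit = 25/8 − 5 = -15/8

-15/8 dollars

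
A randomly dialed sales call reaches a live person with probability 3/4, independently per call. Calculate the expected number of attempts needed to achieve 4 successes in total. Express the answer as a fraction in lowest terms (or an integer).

By linearity (sum of 4 independent geometric waits), E[trials] = 4/p = 4/(3/4) = 16/3.

16/3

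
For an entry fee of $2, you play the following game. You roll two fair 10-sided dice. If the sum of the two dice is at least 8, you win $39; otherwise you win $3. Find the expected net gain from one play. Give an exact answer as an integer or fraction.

736/25 dollars

E[payout] = (21/100)·3 + (79/100)·39 = 786/25
Expected profit = 786/25 − 2 = 736/25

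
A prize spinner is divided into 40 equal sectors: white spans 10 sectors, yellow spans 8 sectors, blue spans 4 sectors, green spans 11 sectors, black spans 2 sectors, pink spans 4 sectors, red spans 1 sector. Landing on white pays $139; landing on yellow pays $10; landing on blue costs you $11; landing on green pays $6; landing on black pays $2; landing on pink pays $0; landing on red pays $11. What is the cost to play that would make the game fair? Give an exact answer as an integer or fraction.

E[payout] = (10/40)·139 + (8/40)·10 + (4/40)·(-11) + (11/40)·6 + (2/40)·2 + (4/40)·0 + (1/40)·11 = 1507/40
Fair fee = E[payout] = 1507/40

1507/40 dollars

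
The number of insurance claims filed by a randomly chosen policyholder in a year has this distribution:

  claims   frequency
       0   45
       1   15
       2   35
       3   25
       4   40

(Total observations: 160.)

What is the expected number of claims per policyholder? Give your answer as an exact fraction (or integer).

Total = 160, so P(claims=0) = 45/160, etc.
E[X] = (9/32)·0 + (3/32)·1 + (7/32)·2 + (5/32)·3 + (1/4)·4
     = 2

2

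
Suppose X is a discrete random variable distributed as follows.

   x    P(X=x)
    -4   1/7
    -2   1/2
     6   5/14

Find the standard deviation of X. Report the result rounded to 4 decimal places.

E[X] = 4/7, E[X²] = 120/7
Var(X) = E[X²] − (E[X])² = 120/7 − 16/49 = 824/49
SD(X) = √(824/49) ≈ 4.1008

4.1008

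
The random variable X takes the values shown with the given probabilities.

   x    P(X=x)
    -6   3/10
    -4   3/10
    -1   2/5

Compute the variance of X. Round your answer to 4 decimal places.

E[X] = (3/10)·(-6) + (3/10)·(-4) + (2/5)·(-1) = -17/5
E[X²] = (3/10)·36 + (3/10)·16 + (2/5)·1 = 16
Var(X) = 16 − (-17/5)² = 111/25 ≈ 4.4400

4.4400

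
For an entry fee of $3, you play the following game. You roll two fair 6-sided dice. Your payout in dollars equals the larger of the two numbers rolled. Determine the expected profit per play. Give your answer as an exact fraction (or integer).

Distribution of the larger of the two numbers rolled: 1 w.p. 1/36, 2 w.p. 1/12, 3 w.p. 5/36, 4 w.p. 7/36, 5 w.p. 1/4, 6 w.p. 11/36
E[payout] = (1/36)·1 + (1/12)·2 + (5/36)·3 + (7/36)·4 + (1/4)·5 + (11/36)·6 = 161/36
Expected profit = 161/36 − 3 = 53/36

53/36 dollars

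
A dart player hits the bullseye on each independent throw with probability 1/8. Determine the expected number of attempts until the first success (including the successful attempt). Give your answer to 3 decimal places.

8.000

For a geometric distribution, E[trials] = 1/p = 1/(1/8) = 8.
≈ 8.000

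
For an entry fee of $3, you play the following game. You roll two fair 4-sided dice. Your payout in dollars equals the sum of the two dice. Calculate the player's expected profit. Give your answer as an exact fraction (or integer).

$2

Distribution of the sum of the two dice: 2 w.p. 1/16, 3 w.p. 1/8, 4 w.p. 3/16, 5 w.p. 1/4, 6 w.p. 3/16, 7 w.p. 1/8, …
E[payout] = (1/16)·2 + (1/8)·3 + (3/16)·4 + (1/4)·5 + (3/16)·6 + (1/8)·7 + (1/16)·8 = 5
Expected profit = 5 − 3 = 2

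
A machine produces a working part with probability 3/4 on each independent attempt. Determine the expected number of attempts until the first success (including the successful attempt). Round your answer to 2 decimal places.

For a geometric distribution, E[trials] = 1/p = 1/(3/4) = 4/3.
≈ 1.33

1.33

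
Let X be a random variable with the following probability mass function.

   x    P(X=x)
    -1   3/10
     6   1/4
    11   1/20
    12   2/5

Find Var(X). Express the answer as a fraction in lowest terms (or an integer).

E[X] = (3/10)·(-1) + (1/4)·6 + (1/20)·11 + (2/5)·12 = 131/20
E[X²] = (3/10)·1 + (1/4)·36 + (1/20)·121 + (2/5)·144 = 1459/20
Var(X) = 1459/20 − (131/20)² = 12019/400

12019/400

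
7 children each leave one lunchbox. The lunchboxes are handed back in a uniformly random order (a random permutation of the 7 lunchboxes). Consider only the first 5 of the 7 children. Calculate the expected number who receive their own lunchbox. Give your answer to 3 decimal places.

Let Xᵢ = 1 if person i gets their own lunchbox. For each i, P(Xᵢ=1) = 1/7.
By linearity of expectation, E[X₁+…+X_5] = 5·(1/7) = 5/7.
≈ 0.714

0.714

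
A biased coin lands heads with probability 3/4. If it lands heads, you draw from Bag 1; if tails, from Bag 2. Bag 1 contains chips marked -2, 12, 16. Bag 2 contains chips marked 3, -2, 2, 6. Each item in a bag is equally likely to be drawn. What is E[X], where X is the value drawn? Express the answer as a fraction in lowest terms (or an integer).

113/16

E[X | Bag 1] = (-2 + 12 + 16)/3 = 26/3
E[X | Bag 2] = (3 − 2 + 2 + 6)/4 = 9/4
E[X] = (3/4)·26/3 + (1/4)·9/4 = 113/16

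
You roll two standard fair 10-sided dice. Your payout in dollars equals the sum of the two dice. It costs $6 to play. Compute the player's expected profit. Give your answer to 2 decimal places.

Distribution of the sum of the two dice: 2 w.p. 1/100, 3 w.p. 1/50, 4 w.p. 3/100, 5 w.p. 1/25, 6 w.p. 1/20, 7 w.p. 3/50, …
E[payout] = (1/100)·2 + (1/50)·3 + (3/100)·4 + (1/25)·5 + (1/20)·6 + (3/50)·7 + (7/100)·8 + (2/25)·9 + (9/100)·10 + (1/10)·11 + (9/100)·12 + (2/25)·13 + (7/100)·14 + (3/50)·15 + (1/20)·16 + (1/25)·17 + (3/100)·18 + (1/50)·19 + (1/100)·20 = 11
Expected profit = 11 − 6 = 5 ≈ $5.00

$5.00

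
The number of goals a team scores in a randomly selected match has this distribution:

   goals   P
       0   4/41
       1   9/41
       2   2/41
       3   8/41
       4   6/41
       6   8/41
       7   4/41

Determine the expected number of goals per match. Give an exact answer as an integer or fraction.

137/41

E[X] = (4/41)·0 + (9/41)·1 + (2/41)·2 + (8/41)·3 + (6/41)·4 + (8/41)·6 + (4/41)·7
     = 137/41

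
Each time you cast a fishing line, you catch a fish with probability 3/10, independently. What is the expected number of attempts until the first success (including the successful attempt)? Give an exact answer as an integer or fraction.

For a geometric distribution, E[trials] = 1/p = 1/(3/10) = 10/3.

10/3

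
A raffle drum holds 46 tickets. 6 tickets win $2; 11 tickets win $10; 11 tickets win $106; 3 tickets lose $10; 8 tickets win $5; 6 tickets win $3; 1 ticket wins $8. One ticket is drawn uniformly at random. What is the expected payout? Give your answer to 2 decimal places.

$28.78

E[payout] = (6/46)·2 + (11/46)·10 + (11/46)·106 + (3/46)·(-10) + (8/46)·5 + (6/46)·3 + (1/46)·8 = 662/23
≈ $28.78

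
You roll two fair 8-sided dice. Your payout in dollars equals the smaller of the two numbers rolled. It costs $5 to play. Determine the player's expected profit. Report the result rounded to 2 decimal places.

-$1.81

Distribution of the smaller of the two numbers rolled: 1 w.p. 15/64, 2 w.p. 13/64, 3 w.p. 11/64, 4 w.p. 9/64, 5 w.p. 7/64, 6 w.p. 5/64, …
E[payout] = (15/64)·1 + (13/64)·2 + (11/64)·3 + (9/64)·4 + (7/64)·5 + (5/64)·6 + (3/64)·7 + (1/64)·8 = 51/16
Expected profit = 51/16 − 5 = -29/16 ≈ -$1.81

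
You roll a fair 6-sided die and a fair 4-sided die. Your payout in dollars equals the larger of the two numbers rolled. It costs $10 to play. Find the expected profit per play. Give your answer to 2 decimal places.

Distribution of the larger of the two numbers rolled: 1 w.p. 1/24, 2 w.p. 1/8, 3 w.p. 5/24, 4 w.p. 7/24, 5 w.p. 1/6, 6 w.p. 1/6
E[payout] = (1/24)·1 + (1/8)·2 + (5/24)·3 + (7/24)·4 + (1/6)·5 + (1/6)·6 = 47/12
Expected profit = 47/12 − 10 = -73/12 ≈ -$6.08

-$6.08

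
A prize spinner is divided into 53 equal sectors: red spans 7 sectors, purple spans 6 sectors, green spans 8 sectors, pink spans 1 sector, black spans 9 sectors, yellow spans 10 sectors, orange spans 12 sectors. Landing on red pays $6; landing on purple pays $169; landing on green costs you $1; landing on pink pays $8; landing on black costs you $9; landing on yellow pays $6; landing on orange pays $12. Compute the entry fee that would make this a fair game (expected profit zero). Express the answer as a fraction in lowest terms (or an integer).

1179/53 dollars

E[payout] = (7/53)·6 + (6/53)·169 + (8/53)·(-1) + (1/53)·8 + (9/53)·(-9) + (10/53)·6 + (12/53)·12 = 1179/53
Fair fee = E[payout] = 1179/53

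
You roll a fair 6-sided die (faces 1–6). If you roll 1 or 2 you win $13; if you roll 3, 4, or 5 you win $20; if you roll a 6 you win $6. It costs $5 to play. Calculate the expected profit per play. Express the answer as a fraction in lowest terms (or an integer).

E[payout] = (1/6)·6 + (1/3)·13 + (1/2)·20 = 46/3
Expected profit = 46/3 − 5 = 31/3

31/3 dollars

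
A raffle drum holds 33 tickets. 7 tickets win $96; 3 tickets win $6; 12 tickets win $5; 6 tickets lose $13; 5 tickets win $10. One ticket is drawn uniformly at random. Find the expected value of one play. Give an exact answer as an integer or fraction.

E[payout] = (7/33)·96 + (3/33)·6 + (12/33)·5 + (6/33)·(-13) + (5/33)·10 = 722/33

722/33 dollars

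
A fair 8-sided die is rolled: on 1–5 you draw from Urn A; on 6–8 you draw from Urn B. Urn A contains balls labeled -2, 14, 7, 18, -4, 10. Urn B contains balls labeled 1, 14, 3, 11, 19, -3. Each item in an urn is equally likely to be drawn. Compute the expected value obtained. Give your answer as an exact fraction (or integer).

175/24

E[X | Urn A] = (-2 + 14 + 7 + 18 − 4 + 10)/6 = 43/6
E[X | Urn B] = (1 + 14 + 3 + 11 + 19 − 3)/6 = 15/2
E[X] = (5/8)·43/6 + (3/8)·15/2 = 175/24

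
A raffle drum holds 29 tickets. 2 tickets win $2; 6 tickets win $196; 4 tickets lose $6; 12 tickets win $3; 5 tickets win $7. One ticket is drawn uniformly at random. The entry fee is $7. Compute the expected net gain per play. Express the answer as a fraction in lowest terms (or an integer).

1024/29 dollars

E[payout] = (2/29)·2 + (6/29)·196 + (4/29)·(-6) + (12/29)·3 + (5/29)·7 = 1227/29
Expected profit = 1227/29 − 7 = 1024/29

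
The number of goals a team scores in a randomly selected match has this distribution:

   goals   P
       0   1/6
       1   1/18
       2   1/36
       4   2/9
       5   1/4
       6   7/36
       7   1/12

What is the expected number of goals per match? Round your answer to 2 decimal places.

E[X] = (1/6)·0 + (1/18)·1 + (1/36)·2 + (2/9)·4 + (1/4)·5 + (7/36)·6 + (1/12)·7
     = 4 ≈ 4.00

4.00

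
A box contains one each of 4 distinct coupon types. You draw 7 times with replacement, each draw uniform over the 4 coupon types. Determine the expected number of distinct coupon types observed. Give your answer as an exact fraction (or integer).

14197/4096

Let Xⱼ=1 if type j appears at least once. P(Xⱼ=1) = 1 − ((4−1)/4)^7 = 14197/16384.
E[#distinct] = 4·14197/16384 = 14197/4096.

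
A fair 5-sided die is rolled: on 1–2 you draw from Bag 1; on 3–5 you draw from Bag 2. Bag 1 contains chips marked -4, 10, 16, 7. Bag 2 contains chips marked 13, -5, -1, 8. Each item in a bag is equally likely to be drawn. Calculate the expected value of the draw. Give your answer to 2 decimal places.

E[X | Bag 1] = (-4 + 10 + 16 + 7)/4 = 29/4
E[X | Bag 2] = (13 − 5 − 1 + 8)/4 = 15/4
E[X] = (2/5)·29/4 + (3/5)·15/4 = 103/20 ≈ 5.15

5.15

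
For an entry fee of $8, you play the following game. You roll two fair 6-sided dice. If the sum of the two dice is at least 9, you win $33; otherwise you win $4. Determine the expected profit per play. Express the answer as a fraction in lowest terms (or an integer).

73/18 dollars

E[payout] = (13/18)·4 + (5/18)·33 = 217/18
Expected profit = 217/18 − 8 = 73/18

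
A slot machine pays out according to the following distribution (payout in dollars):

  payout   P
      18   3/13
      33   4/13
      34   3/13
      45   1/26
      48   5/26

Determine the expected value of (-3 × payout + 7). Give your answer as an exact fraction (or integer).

E[-3x+7] = (3/13)·(-47) + (4/13)·(-92) + (3/13)·(-95) + (1/26)·(-128) + (5/26)·(-137)
     = -2401/26

-2401/26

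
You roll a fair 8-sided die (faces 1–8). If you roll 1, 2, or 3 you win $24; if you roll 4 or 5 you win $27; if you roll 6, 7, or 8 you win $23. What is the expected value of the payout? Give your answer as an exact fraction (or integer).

195/8 dollars

E[payout] = (3/8)·23 + (3/8)·24 + (1/4)·27 = 195/8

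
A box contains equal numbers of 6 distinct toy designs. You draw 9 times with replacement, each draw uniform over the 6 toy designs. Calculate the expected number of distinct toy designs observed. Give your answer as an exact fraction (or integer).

8124571/1679616

Let Xⱼ=1 if type j appears at least once. P(Xⱼ=1) = 1 − ((6−1)/6)^9 = 8124571/10077696.
E[#distinct] = 6·8124571/10077696 = 8124571/1679616.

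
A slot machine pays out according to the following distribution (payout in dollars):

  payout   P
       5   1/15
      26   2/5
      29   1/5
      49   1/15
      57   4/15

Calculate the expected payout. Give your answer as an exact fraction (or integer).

$35

E[X] = (1/15)·5 + (2/5)·26 + (1/5)·29 + (1/15)·49 + (4/15)·57
     = 35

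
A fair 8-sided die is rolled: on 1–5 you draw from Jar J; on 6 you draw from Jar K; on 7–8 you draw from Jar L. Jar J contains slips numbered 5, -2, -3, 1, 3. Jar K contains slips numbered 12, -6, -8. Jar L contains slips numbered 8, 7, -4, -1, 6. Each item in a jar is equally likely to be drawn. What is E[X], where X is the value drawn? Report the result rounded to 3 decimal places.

E[X | Jar J] = (5 − 2 − 3 + 1 + 3)/5 = 4/5
E[X | Jar K] = (12 − 6 − 8)/3 = -2/3
E[X | Jar L] = (8 + 7 − 4 − 1 + 6)/5 = 16/5
E[X] = (5/8)·4/5 + (1/8)·(-2/3) + (1/4)·16/5 = 73/60 ≈ 1.217

1.217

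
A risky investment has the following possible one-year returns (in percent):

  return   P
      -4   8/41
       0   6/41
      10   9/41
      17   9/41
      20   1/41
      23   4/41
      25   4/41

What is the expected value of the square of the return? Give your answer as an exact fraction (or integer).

E[X²] = (8/41)·16 + (6/41)·0 + (9/41)·100 + (9/41)·289 + (1/41)·400 + (4/41)·529 + (4/41)·625
     = 8645/41

8645/41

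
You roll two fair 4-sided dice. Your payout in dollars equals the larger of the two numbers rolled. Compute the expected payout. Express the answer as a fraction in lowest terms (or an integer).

Distribution of the larger of the two numbers rolled: 1 w.p. 1/16, 2 w.p. 3/16, 3 w.p. 5/16, 4 w.p. 7/16
E[payout] = (1/16)·1 + (3/16)·2 + (5/16)·3 + (7/16)·4 = 25/8

25/8 dollars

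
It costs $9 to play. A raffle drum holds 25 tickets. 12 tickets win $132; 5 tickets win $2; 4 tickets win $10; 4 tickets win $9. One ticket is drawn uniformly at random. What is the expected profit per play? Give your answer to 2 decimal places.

E[payout] = (12/25)·132 + (5/25)·2 + (4/25)·10 + (4/25)·9 = 334/5
Expected profit = 334/5 − 9 = 289/5 ≈ $57.80

$57.80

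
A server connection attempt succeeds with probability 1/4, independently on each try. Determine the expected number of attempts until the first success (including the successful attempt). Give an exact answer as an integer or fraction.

For a geometric distribution, E[trials] = 1/p = 1/(1/4) = 4.

4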